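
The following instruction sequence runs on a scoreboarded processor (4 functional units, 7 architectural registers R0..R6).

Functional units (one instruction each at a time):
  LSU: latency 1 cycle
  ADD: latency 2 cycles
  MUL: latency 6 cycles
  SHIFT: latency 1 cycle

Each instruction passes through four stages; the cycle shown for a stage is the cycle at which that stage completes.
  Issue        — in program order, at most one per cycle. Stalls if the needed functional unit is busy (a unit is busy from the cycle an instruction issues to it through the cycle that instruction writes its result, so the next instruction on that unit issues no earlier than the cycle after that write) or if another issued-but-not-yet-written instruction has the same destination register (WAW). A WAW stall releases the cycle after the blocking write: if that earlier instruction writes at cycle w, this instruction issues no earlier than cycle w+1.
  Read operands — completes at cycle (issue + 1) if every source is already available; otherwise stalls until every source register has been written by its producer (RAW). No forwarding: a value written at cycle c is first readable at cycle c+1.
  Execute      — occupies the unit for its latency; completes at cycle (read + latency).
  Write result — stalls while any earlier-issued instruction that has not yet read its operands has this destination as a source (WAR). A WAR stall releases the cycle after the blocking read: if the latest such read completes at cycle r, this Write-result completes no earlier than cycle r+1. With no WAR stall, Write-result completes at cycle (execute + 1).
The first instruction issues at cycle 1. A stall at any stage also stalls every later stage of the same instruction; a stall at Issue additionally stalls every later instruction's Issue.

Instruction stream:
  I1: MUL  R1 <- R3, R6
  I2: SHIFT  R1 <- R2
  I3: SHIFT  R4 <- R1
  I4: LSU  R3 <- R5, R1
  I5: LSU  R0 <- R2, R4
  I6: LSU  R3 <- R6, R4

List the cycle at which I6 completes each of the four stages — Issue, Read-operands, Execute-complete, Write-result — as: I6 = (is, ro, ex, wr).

I6 = (23, 24, 25, 26)

I1 -> (1, 2, 8, 9)
I2 -> (10, 11, 12, 13)  // WAW R1: wait I1 write@9
I3 -> (14, 15, 16, 17)  // struct: SHIFT busy until I2 writes@13
I4 -> (15, 16, 17, 18)
I5 -> (19, 20, 21, 22)  // struct: LSU busy until I4 writes@18
I6 -> (23, 24, 25, 26)  // struct: LSU busy until I5 writes@22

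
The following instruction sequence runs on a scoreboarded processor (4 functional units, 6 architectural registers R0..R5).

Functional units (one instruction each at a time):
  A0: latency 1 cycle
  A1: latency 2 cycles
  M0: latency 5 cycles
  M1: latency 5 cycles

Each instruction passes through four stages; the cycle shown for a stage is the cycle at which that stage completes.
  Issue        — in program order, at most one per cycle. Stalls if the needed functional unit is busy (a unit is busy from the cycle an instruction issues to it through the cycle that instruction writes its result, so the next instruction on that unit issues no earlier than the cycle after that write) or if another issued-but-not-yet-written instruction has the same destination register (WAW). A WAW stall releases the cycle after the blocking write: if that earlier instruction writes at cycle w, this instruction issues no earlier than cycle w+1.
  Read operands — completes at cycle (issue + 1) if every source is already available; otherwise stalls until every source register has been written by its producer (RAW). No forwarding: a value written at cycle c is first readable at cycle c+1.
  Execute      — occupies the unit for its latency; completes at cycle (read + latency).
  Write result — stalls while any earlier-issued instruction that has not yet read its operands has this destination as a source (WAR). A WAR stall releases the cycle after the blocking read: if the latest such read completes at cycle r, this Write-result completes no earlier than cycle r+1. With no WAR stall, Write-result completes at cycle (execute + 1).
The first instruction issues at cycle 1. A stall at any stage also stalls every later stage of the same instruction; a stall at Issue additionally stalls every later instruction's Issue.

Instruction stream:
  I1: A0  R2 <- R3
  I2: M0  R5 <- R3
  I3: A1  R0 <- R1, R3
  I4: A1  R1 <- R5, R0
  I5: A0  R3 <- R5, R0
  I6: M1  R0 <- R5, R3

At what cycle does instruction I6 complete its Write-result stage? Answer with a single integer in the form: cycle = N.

I1: IS=1 RO=2 EX=3 WR=4
I2: IS=2 RO=3 EX=8 WR=9
I3: IS=3 RO=4 EX=6 WR=7
I4: IS=8 RO=10 EX=12 WR=13  [struct: A1 busy until I3 writes@7; RAW R5: wait I2 write@9]
I5: IS=9 RO=10 EX=11 WR=12
I6: IS=10 RO=13 EX=18 WR=19  [RAW R3: wait I5 write@12]

cycle = 19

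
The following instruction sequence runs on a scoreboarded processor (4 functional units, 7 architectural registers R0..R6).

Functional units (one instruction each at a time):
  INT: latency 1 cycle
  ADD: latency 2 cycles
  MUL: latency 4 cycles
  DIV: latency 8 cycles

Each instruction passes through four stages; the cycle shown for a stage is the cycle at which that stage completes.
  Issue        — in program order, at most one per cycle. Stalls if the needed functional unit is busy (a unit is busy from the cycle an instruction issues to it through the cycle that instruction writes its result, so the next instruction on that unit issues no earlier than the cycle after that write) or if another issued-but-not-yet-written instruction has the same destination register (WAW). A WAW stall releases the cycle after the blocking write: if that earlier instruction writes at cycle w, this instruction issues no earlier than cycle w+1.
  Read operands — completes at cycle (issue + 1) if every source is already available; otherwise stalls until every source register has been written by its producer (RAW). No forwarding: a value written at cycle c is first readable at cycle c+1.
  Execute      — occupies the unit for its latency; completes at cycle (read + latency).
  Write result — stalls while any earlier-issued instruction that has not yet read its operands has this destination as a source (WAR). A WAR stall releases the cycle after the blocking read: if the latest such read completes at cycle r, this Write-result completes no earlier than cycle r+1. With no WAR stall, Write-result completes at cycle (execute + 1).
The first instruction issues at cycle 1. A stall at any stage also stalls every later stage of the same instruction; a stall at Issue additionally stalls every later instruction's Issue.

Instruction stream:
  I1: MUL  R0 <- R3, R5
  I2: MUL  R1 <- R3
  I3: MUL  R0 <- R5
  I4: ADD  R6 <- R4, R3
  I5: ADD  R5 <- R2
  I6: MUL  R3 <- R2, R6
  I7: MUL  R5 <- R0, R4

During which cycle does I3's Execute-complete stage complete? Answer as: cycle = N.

[1] I1 dispatched to MUL
[2] I1 operands ready
[6] I1 complete
[7] R0←I1
[8] I2 dispatched to MUL
[9] I2 operands ready
[13] I2 complete
[14] R1←I2
[15] I3 dispatched to MUL
[16] I3 operands ready; I4 dispatched to ADD
[17] I4 operands ready
[19] I4 complete
[20] I3 complete; R6←I4
[21] R0←I3; I5 dispatched to ADD
[22] I5 operands ready; I6 dispatched to MUL
[23] I6 operands ready
[24] I5 complete
[25] R5←I5
[27] I6 complete
[28] R3←I6
[29] I7 dispatched to MUL
[30] I7 operands ready
[34] I7 complete
[35] R5←I7

cycle = 20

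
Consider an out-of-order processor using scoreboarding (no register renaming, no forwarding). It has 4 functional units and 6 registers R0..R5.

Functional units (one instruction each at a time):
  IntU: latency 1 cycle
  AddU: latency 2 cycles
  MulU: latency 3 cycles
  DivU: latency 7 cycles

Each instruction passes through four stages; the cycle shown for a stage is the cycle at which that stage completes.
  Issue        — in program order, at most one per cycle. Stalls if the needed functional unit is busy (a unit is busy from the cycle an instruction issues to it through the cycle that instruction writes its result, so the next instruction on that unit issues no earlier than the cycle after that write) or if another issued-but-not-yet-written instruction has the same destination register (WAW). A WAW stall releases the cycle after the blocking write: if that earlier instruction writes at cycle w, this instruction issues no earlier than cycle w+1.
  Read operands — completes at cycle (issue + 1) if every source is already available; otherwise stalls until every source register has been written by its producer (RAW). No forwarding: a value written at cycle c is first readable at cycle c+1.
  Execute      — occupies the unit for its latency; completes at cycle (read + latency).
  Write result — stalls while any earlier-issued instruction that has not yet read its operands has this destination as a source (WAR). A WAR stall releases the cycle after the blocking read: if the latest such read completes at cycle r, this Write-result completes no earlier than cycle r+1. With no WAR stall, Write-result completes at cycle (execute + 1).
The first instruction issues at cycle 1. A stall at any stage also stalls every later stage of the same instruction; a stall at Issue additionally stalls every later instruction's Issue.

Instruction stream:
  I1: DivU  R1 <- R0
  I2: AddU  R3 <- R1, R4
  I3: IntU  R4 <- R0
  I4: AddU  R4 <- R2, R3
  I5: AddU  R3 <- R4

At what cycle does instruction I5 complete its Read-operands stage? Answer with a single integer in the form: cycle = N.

1) issue 1, read 2, done 9, write 10
2) issue 2, read 11, done 13, write 14  <RAW R1: wait I1 write@10>
3) issue 3, read 4, done 5, write 12  <WAR R4: wait I2 read@11>
4) issue 15, read 16, done 18, write 19  <struct: AddU busy until I2 writes@14>
5) issue 20, read 21, done 23, write 24  <struct: AddU busy until I4 writes@19>

cycle = 21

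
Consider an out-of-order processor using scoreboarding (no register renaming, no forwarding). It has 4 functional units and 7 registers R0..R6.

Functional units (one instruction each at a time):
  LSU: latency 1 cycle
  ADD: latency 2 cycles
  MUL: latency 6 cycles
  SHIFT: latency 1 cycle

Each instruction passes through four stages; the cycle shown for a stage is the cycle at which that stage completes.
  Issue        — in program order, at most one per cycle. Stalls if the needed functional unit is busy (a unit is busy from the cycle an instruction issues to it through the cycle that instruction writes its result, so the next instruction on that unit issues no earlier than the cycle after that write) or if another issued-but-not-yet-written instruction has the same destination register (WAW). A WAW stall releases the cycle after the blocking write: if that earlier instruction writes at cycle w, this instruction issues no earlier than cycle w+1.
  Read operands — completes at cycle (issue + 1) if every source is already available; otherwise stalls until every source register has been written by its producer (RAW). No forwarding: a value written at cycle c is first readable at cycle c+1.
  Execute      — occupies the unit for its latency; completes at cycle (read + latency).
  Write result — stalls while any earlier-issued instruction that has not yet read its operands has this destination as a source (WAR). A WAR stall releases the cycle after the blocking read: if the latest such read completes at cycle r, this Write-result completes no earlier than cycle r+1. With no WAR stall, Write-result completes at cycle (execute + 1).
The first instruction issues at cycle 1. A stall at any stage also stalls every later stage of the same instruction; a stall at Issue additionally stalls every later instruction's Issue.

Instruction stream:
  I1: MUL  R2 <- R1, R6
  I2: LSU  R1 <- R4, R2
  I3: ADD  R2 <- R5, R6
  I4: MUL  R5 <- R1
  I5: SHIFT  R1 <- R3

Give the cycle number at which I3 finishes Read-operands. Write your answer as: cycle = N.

cycle = 11

t=1  I1 dispatched to MUL
t=2  I1 operands ready | I2 dispatched to LSU
t=8  I1 complete
t=9  R2←I1
t=10  I2 operands ready | I3 dispatched to ADD
t=11  I2 complete | I3 operands ready | I4 dispatched to MUL
t=12  R1←I2
t=13  I3 complete | I4 operands ready | I5 dispatched to SHIFT
t=14  R2←I3 | I5 operands ready
t=15  I5 complete
t=16  R1←I5
t=19  I4 complete
t=20  R5←I4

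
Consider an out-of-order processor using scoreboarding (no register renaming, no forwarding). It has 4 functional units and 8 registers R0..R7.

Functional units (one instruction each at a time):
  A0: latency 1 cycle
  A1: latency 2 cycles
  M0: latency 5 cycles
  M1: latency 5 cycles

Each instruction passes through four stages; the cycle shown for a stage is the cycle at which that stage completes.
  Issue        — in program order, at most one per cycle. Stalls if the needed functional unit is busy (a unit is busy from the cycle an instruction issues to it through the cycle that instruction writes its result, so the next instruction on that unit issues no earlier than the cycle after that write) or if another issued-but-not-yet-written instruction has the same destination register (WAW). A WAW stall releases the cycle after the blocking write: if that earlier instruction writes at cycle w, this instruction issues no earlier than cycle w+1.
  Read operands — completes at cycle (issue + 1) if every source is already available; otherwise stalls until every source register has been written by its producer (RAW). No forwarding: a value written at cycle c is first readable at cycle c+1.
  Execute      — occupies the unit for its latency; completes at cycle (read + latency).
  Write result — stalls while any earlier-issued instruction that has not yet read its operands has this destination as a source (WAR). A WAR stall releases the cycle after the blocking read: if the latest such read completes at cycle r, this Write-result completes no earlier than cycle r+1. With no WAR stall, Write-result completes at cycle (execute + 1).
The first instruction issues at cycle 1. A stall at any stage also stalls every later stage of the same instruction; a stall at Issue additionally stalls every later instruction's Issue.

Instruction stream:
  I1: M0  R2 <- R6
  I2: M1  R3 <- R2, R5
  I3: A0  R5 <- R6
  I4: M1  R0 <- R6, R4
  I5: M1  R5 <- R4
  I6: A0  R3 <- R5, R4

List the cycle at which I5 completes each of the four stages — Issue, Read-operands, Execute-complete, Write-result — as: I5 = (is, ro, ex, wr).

I5 = (24, 25, 30, 31)

cycle 1: issue I1 (M0)
cycle 2: I1 read-ops, issue I2 (M1)
cycle 3: issue I3 (A0)
cycle 4: I3 read-ops
cycle 5: I3 finished on A0
cycle 7: I1 finished on M0
cycle 8: I1→R2
cycle 9: I2 read-ops
cycle 10: I3→R5
cycle 14: I2 finished on M1
cycle 15: I2→R3
cycle 16: issue I4 (M1)
cycle 17: I4 read-ops
cycle 22: I4 finished on M1
cycle 23: I4→R0
cycle 24: issue I5 (M1)
cycle 25: I5 read-ops, issue I6 (A0)
cycle 30: I5 finished on M1
cycle 31: I5→R5
cycle 32: I6 read-ops
cycle 33: I6 finished on A0
cycle 34: I6→R3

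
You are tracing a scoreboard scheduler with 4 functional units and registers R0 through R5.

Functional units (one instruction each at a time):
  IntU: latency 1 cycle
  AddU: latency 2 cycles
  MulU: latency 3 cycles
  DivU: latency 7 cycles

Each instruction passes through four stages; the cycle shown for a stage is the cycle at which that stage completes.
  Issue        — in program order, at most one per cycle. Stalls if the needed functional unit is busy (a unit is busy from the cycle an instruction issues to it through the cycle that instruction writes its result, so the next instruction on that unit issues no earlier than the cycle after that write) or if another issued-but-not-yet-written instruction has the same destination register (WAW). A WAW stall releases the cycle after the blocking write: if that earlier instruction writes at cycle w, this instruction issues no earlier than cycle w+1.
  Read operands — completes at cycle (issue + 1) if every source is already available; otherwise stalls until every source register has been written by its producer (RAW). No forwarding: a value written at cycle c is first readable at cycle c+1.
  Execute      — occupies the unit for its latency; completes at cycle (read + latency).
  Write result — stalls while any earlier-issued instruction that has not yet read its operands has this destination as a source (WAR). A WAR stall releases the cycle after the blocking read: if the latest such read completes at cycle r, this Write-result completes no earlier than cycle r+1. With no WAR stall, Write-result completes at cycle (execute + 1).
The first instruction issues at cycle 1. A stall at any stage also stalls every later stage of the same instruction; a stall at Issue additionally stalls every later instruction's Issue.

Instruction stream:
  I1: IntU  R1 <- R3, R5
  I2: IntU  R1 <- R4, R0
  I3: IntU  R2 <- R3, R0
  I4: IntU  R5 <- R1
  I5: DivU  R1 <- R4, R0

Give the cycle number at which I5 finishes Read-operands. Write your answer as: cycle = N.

[1] issue I1 (IntU)
[2] I1 read-ops
[3] I1 finished on IntU
[4] I1→R1
[5] issue I2 (IntU)
[6] I2 read-ops
[7] I2 finished on IntU
[8] I2→R1
[9] issue I3 (IntU)
[10] I3 read-ops
[11] I3 finished on IntU
[12] I3→R2
[13] issue I4 (IntU)
[14] I4 read-ops; issue I5 (DivU)
[15] I4 finished on IntU; I5 read-ops
[16] I4→R5
[22] I5 finished on DivU
[23] I5→R1

cycle = 15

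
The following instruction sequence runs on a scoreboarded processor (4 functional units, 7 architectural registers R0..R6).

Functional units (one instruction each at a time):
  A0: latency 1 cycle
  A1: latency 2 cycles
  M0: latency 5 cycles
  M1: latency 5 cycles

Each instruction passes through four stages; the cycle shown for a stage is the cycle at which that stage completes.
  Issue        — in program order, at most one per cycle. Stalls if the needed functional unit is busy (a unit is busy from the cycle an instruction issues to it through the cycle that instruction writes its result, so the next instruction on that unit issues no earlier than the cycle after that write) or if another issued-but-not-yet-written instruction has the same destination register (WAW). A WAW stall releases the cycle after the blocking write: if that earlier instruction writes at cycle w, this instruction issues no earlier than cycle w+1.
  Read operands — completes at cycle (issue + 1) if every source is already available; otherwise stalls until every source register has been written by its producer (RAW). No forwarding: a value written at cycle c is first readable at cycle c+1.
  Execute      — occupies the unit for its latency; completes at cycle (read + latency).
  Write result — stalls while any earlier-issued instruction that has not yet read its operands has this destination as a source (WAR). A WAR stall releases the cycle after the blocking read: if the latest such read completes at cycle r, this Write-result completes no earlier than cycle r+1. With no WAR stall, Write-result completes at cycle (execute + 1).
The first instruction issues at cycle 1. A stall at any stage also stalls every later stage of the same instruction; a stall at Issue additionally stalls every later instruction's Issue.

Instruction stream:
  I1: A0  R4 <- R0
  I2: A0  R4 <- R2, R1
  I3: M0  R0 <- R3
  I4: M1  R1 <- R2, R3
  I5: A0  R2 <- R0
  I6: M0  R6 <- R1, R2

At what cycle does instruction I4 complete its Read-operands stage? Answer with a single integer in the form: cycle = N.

c1: I1→A0
c2: I1 RO
c3: I1 EX
c4: I1 WR R4
c5: I2→A0
c6: I2 RO · I3→M0
c7: I2 EX · I3 RO · I4→M1
c8: I2 WR R4 · I4 RO
c9: I5→A0
c12: I3 EX
c13: I3 WR R0 · I4 EX
c14: I4 WR R1 · I5 RO · I6→M0
c15: I5 EX
c16: I5 WR R2
c17: I6 RO
c22: I6 EX
c23: I6 WR R6

cycle = 8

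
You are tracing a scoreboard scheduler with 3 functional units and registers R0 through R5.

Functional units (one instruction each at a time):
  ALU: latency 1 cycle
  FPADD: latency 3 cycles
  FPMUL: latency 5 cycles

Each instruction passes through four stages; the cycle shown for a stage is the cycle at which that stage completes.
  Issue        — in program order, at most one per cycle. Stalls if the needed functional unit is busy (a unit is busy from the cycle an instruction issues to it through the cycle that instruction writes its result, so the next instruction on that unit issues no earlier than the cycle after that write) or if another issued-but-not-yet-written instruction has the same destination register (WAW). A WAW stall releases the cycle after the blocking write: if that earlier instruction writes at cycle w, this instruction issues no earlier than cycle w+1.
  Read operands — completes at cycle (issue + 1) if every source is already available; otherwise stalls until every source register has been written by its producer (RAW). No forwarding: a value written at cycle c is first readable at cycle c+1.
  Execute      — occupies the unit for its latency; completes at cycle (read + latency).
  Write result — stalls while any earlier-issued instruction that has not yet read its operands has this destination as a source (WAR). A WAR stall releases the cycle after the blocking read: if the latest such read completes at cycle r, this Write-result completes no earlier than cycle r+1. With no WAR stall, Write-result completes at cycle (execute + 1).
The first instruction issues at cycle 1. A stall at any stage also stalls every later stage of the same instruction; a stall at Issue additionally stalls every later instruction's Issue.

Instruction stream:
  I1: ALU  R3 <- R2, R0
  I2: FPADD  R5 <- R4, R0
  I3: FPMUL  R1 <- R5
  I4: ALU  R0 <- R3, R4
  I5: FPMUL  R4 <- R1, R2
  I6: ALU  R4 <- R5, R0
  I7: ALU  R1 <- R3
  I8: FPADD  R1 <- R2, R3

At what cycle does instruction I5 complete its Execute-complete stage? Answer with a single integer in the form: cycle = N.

1) issue 1, read 2, done 3, write 4
2) issue 2, read 3, done 6, write 7
3) issue 3, read 8, done 13, write 14  <RAW R5: wait I2 write@7>
4) issue 5, read 6, done 7, write 8  <struct: ALU busy until I1 writes@4>
5) issue 15, read 16, done 21, write 22  <struct: FPMUL busy until I3 writes@14>
6) issue 23, read 24, done 25, write 26  <WAW R4: wait I5 write@22>
7) issue 27, read 28, done 29, write 30  <struct: ALU busy until I6 writes@26>
8) issue 31, read 32, done 35, write 36  <WAW R1: wait I7 write@30>

cycle = 21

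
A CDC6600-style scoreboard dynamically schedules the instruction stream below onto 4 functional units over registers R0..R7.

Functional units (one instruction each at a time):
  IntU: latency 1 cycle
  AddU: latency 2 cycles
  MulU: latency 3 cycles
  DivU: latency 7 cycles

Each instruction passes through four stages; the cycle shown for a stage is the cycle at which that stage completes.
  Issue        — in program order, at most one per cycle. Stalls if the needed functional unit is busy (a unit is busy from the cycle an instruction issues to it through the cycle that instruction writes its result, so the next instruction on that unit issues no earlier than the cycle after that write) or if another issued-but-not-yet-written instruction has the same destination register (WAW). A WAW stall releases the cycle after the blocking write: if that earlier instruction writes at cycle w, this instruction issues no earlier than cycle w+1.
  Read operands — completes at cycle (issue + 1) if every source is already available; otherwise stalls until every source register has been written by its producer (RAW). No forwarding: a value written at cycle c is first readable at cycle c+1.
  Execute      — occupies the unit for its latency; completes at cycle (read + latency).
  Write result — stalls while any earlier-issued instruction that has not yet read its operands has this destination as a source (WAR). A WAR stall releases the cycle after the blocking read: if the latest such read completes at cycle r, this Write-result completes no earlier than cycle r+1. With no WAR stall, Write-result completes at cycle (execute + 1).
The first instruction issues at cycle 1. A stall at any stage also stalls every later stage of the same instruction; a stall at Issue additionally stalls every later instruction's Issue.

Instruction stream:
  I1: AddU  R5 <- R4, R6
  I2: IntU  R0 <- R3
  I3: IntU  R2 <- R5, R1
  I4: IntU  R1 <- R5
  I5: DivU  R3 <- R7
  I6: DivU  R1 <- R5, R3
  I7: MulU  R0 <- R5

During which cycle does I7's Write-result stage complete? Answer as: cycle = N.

t=1  I1 issues→AddU
t=2  I1 reads · I2 issues→IntU
t=3  I2 reads
t=4  I1 exec-done · I2 exec-done
t=5  I1 writes R5 · I2 writes R0
t=6  I3 issues→IntU
t=7  I3 reads
t=8  I3 exec-done
t=9  I3 writes R2
t=10  I4 issues→IntU
t=11  I4 reads · I5 issues→DivU
t=12  I4 exec-done · I5 reads
t=13  I4 writes R1
t=19  I5 exec-done
t=20  I5 writes R3
t=21  I6 issues→DivU
t=22  I6 reads · I7 issues→MulU
t=23  I7 reads
t=26  I7 exec-done
t=27  I7 writes R0
t=29  I6 exec-done
t=30  I6 writes R1

cycle = 27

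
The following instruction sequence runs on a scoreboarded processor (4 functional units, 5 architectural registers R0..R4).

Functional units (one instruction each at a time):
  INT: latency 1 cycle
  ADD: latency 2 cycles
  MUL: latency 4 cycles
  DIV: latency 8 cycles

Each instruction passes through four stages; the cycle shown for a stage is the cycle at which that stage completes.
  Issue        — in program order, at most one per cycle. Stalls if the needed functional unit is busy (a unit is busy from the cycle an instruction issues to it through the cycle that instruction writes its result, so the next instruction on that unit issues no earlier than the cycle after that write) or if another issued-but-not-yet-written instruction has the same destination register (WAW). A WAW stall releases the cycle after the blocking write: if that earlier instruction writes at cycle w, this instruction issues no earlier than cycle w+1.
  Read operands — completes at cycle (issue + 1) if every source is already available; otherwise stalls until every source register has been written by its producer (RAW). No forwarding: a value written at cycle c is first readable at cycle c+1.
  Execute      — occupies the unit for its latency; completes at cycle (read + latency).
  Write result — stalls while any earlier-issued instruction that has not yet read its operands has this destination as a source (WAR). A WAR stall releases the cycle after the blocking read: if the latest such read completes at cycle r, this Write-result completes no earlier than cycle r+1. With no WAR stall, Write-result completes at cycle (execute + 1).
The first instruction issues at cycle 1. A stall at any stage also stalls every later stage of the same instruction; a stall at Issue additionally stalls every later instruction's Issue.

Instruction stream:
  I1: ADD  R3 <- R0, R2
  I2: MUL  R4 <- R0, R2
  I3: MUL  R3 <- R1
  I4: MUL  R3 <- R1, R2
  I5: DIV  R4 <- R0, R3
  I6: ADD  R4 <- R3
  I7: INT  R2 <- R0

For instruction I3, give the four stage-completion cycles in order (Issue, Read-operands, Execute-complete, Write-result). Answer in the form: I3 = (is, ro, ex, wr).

1) issue 1, read 2, done 4, write 5
2) issue 2, read 3, done 7, write 8
3) issue 9, read 10, done 14, write 15  <struct: MUL busy until I2 writes@8>
4) issue 16, read 17, done 21, write 22  <struct: MUL busy until I3 writes@15>
5) issue 17, read 23, done 31, write 32  <RAW R3: wait I4 write@22>
6) issue 33, read 34, done 36, write 37  <WAW R4: wait I5 write@32>
7) issue 34, read 35, done 36, write 37

I3 = (9, 10, 14, 15)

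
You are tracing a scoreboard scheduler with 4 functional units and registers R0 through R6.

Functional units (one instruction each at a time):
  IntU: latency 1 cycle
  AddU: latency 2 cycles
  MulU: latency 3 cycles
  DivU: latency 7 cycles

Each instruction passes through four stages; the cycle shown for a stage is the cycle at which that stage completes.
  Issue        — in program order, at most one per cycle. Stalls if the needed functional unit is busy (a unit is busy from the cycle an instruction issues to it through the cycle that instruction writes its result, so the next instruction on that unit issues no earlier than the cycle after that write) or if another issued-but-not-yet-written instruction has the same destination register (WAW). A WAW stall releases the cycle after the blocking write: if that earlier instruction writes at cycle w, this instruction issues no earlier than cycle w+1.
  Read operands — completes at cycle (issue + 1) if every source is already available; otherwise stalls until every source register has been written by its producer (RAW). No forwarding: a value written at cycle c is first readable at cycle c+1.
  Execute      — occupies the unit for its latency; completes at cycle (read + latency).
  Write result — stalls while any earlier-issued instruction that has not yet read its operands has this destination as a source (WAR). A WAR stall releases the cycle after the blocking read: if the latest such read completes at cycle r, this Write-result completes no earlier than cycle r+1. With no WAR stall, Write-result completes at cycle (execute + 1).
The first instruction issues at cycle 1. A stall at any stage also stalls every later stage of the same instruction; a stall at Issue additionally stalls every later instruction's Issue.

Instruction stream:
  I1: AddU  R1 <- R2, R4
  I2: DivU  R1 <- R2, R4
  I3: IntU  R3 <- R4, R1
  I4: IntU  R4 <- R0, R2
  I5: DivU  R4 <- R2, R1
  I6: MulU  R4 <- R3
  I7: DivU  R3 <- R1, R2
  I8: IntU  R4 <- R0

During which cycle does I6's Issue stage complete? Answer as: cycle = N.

[I1] 1/2/4/5
[I2] 6/7/14/15  (WAW R1: wait I1 write@5)
[I3] 7/16/17/18  (RAW R1: wait I2 write@15)
[I4] 19/20/21/22  (struct: IntU busy until I3 writes@18)
[I5] 23/24/31/32  (WAW R4: wait I4 write@22)
[I6] 33/34/37/38  (WAW R4: wait I5 write@32)
[I7] 34/35/42/43
[I8] 39/40/41/42  (WAW R4: wait I6 write@38)

cycle = 33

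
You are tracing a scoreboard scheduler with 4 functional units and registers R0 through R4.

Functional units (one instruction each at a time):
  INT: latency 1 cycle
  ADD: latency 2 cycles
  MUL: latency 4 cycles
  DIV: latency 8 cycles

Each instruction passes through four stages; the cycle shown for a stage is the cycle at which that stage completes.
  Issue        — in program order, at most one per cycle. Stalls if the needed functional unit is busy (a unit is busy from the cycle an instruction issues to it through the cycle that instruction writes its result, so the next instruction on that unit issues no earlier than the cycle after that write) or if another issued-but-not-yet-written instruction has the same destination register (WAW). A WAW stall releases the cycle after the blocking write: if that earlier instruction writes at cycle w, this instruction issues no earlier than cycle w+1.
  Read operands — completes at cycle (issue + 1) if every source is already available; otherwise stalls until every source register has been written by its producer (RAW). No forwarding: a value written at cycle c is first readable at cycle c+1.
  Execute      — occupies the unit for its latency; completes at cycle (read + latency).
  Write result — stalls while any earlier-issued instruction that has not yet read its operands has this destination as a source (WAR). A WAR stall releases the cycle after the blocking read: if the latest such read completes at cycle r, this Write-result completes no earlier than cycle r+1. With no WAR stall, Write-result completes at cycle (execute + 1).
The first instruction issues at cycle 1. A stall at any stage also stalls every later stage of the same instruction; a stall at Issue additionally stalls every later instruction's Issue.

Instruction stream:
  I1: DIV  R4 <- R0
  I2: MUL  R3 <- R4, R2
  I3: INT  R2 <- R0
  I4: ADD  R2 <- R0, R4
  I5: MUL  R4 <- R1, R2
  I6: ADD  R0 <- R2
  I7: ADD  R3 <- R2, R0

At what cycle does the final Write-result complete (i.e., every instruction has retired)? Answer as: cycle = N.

cycle = 28

[1] I1 dispatched to DIV
[2] I1 operands ready · I2 dispatched to MUL
[3] I3 dispatched to INT
[4] I3 operands ready
[5] I3 complete
[10] I1 complete
[11] R4←I1
[12] I2 operands ready
[13] R2←I3
[14] I4 dispatched to ADD
[15] I4 operands ready
[16] I2 complete
[17] R3←I2 · I4 complete
[18] R2←I4 · I5 dispatched to MUL
[19] I5 operands ready · I6 dispatched to ADD
[20] I6 operands ready
[22] I6 complete
[23] I5 complete · R0←I6
[24] R4←I5 · I7 dispatched to ADD
[25] I7 operands ready
[27] I7 complete
[28] R3←I7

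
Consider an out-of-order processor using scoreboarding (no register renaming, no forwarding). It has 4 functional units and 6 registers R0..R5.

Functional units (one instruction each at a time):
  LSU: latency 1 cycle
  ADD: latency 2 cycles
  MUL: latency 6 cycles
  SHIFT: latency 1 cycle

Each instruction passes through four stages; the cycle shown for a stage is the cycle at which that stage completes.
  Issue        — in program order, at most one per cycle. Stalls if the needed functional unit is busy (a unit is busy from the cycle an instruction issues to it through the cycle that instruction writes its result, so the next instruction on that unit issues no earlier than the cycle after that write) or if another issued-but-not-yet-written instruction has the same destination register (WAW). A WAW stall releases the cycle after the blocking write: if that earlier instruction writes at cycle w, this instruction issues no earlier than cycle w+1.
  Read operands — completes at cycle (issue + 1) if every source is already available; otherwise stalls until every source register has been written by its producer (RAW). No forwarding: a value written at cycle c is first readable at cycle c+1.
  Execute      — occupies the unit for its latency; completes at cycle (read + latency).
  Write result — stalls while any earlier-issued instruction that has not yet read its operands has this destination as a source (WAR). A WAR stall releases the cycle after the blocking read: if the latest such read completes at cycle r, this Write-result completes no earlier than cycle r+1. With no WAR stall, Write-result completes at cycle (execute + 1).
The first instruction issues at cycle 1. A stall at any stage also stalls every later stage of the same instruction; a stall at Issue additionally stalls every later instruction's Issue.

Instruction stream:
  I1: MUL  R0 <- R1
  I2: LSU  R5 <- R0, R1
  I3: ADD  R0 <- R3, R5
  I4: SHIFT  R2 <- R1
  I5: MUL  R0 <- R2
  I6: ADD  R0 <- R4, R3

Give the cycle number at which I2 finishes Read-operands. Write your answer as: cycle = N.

cycle = 10

  I1 | 1 | 2 | 8 | 9
  I2 | 2 | 10 | 11 | 12   RAW R0: wait I1 write@9
  I3 | 10 | 13 | 15 | 16   WAW R0: wait I1 write@9 · RAW R5: wait I2 write@12
  I4 | 11 | 12 | 13 | 14
  I5 | 17 | 18 | 24 | 25   WAW R0: wait I3 write@16
  I6 | 26 | 27 | 29 | 30   WAW R0: wait I5 write@25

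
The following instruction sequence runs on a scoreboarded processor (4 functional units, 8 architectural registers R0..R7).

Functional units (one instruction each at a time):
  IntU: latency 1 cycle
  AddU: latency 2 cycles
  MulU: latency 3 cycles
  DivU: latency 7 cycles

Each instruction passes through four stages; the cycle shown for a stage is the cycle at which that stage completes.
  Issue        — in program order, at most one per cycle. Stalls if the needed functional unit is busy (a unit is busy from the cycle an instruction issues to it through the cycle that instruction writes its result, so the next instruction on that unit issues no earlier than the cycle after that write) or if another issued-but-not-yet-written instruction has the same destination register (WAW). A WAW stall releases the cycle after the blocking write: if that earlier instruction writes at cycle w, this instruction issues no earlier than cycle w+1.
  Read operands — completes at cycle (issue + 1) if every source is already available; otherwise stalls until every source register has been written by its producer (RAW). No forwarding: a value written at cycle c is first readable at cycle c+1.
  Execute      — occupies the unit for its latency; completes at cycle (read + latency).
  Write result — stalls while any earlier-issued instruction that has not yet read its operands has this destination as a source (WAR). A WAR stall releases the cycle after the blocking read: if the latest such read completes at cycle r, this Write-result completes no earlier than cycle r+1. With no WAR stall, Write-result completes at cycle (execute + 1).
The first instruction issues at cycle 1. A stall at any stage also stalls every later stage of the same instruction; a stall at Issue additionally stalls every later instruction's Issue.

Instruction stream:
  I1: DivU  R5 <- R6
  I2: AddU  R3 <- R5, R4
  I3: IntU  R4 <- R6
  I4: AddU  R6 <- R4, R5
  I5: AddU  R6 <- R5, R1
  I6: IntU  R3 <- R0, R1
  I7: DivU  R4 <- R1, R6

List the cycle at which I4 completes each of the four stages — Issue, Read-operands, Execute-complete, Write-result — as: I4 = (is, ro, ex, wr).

I4 = (15, 16, 18, 19)

I1  is:1  ro:2  ex:9  wr:10
I2  is:2  ro:11  ex:13  wr:14  — RAW R5: wait I1 write@10
I3  is:3  ro:4  ex:5  wr:12  — WAR R4: wait I2 read@11
I4  is:15  ro:16  ex:18  wr:19  — struct: AddU busy until I2 writes@14
I5  is:20  ro:21  ex:23  wr:24  — struct: AddU busy until I4 writes@19
I6  is:21  ro:22  ex:23  wr:24
I7  is:22  ro:25  ex:32  wr:33  — RAW R6: wait I5 write@24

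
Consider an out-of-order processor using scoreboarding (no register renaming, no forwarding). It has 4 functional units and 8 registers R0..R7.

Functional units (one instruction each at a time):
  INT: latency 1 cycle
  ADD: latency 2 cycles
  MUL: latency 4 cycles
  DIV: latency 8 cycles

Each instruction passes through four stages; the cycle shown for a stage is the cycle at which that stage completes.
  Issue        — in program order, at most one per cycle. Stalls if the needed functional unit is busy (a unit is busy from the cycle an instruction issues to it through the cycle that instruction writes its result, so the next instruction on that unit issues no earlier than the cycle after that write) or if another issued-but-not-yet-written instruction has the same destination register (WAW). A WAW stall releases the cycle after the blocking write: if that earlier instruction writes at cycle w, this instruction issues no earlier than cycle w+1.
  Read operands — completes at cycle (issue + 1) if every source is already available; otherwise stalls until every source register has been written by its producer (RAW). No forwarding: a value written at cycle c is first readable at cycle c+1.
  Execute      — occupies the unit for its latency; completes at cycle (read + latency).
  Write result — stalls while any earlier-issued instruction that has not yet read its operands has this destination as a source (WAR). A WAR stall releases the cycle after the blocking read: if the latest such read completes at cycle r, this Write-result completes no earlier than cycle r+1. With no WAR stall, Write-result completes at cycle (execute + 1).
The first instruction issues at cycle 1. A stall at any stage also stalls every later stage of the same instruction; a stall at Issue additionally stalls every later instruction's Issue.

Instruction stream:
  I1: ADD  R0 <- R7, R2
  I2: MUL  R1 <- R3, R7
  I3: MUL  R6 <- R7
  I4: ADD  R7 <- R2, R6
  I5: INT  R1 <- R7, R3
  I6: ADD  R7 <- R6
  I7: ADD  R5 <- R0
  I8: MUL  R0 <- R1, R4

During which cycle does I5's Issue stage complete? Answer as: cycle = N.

cycle = 11

[I1] 1/2/4/5
[I2] 2/3/7/8
[I3] 9/10/14/15  (struct: MUL busy until I2 writes@8)
[I4] 10/16/18/19  (RAW R6: wait I3 write@15)
[I5] 11/20/21/22  (RAW R7: wait I4 write@19)
[I6] 20/21/23/24  (struct: ADD busy until I4 writes@19)
[I7] 25/26/28/29  (struct: ADD busy until I6 writes@24)
[I8] 26/27/31/32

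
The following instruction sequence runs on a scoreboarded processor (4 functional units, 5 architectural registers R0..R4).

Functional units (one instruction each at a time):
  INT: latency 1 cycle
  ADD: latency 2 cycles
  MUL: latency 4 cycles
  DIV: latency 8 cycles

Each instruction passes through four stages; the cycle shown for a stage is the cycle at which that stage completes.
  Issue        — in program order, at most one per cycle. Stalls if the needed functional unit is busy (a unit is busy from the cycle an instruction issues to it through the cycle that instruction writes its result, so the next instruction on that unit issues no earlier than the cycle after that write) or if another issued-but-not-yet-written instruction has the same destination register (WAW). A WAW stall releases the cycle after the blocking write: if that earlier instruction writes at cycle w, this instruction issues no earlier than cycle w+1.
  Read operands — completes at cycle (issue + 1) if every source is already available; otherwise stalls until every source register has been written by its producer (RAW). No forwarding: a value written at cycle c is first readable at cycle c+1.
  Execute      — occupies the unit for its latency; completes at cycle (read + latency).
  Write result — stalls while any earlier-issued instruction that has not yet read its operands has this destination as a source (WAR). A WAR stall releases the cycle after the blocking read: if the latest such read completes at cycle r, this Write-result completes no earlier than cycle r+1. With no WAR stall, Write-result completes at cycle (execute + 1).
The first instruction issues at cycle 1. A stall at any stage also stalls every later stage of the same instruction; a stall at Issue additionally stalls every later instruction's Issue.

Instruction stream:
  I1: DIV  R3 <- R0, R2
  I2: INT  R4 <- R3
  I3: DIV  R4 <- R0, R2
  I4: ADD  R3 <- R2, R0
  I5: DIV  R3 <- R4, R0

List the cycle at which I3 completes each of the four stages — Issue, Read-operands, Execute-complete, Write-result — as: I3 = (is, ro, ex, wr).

I3 = (15, 16, 24, 25)

[1] issue I1 (DIV)
[2] I1 read-ops; issue I2 (INT)
[10] I1 finished on DIV
[11] I1→R3
[12] I2 read-ops
[13] I2 finished on INT
[14] I2→R4
[15] issue I3 (DIV)
[16] I3 read-ops; issue I4 (ADD)
[17] I4 read-ops
[19] I4 finished on ADD
[20] I4→R3
[24] I3 finished on DIV
[25] I3→R4
[26] issue I5 (DIV)
[27] I5 read-ops
[35] I5 finished on DIV
[36] I5→R3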